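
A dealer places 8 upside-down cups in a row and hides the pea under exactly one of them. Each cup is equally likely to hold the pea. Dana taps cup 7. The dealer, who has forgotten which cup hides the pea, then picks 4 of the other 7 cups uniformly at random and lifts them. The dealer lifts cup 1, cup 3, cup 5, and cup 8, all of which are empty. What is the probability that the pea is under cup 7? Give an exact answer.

1/4

Apply Bayes' rule, conditioning on where the pea actually is.
If it is under any of cups 1, 3, 5, and 8 (prior 1/8 each): that cup was opened and seen not to hold the prize — ruled out; weight (1/8)·0 = 0 each.
If it is under any of cups 2, 4, 6, and 7 (prior 1/8 each): the dealer picks exactly this set with probability 1/35 regardless, and none is the prize; weight (1/8)·(1/35) = 1/280 each.
The weights sum to 1/70.
So P(the pea under cup 7 | the dealer opened cup 1, cup 3, cup 5, and cup 8) = (1/280) / (1/70) = 1/4.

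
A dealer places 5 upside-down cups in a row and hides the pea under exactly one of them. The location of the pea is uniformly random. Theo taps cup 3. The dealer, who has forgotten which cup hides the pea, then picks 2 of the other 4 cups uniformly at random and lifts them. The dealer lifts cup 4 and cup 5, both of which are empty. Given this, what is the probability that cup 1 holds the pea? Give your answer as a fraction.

Condition on the true location of the pea.
If it is under any of cups 1, 2, and 3 (prior 1/5 each): the dealer picks exactly this set with probability 1/6 regardless, and none is the prize; weight (1/5)·(1/6) = 1/30 each.
If it is under either of cups 4 and 5 (prior 1/5 each): that cup was opened and seen not to hold the prize — ruled out; weight (1/5)·0 = 0 each.
The weights sum to 1/10.
So P(the pea under cup 1 | the dealer opened cup 4 and cup 5) = (1/30) / (1/10) = 1/3.

1/3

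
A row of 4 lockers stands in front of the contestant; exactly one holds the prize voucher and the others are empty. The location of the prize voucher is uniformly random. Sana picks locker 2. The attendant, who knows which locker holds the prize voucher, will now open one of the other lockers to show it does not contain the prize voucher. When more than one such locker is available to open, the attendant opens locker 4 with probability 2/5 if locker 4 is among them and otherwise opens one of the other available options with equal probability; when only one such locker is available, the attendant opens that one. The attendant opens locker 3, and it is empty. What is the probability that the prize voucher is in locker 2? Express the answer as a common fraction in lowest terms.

3/14

Condition on the true location of the prize voucher.
If it is in locker 1 (prior 1/4): locker 4 is available but not opened, probability 3/5; weight (1/4)·(3/5) = 3/20.
If it is in locker 2 (prior 1/4): locker 4 is available but not opened; locker 3 gets probability (1 − 2/5)/2 = 3/10; weight (1/4)·(3/10) = 3/40.
If it is in locker 3 (prior 1/4): the attendant opened locker 3, so this case is ruled out; weight (1/4)·0 = 0.
If it is in locker 4 (prior 1/4): locker 4 holds the prize so is unavailable; the attendant chooses uniformly among the 2 others, probability 1/2; weight (1/4)·(1/2) = 1/8.
The weights sum to 7/20.
So P(the prize voucher in locker 2 | the attendant opened locker 3) = (3/40) / (7/20) = 3/14.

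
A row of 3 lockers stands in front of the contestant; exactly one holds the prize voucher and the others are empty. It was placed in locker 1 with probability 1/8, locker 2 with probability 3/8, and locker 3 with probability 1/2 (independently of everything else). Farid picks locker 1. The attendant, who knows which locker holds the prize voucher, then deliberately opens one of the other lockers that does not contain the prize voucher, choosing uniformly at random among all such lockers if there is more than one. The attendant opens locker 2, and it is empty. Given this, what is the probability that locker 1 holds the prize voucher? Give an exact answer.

Consider each possible location of the prize voucher in turn.
If it is in locker 1 (prior 1/8): the attendant has 2 equally likely choices, so probability 1/2; weight (1/8)·(1/2) = 1/16.
If it is in locker 2 (prior 3/8): the attendant opened locker 2, so this case is ruled out; weight (3/8)·0 = 0.
If it is in locker 3 (prior 1/2): the attendant has no choice, probability 1; weight (1/2)·1 = 1/2.
The weights sum to 9/16.
So P(the prize voucher in locker 1 | the attendant opened locker 2) = (1/16) / (9/16) = 1/9.

1/9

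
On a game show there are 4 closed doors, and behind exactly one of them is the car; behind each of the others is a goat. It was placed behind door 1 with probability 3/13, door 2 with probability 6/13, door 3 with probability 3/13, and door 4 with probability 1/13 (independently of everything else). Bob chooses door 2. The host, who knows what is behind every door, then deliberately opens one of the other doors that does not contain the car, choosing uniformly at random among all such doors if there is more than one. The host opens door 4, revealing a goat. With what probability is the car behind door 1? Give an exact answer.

Condition on the true location of the car.
If it is behind either of doors 1 and 3 (prior 3/13 each): the host has 2 equally likely choices, so probability 1/2; weight (3/13)·(1/2) = 3/26 each.
If it is behind door 2 (prior 6/13): the host has 3 equally likely choices, so probability 1/3; weight (6/13)·(1/3) = 2/13.
If it is behind door 4 (prior 1/13): the host opened door 4, so this case is ruled out; weight (1/13)·0 = 0.
The weights sum to 5/13.
So P(the car behind door 1 | the host opened door 4) = (3/26) / (5/13) = 3/10.

3/10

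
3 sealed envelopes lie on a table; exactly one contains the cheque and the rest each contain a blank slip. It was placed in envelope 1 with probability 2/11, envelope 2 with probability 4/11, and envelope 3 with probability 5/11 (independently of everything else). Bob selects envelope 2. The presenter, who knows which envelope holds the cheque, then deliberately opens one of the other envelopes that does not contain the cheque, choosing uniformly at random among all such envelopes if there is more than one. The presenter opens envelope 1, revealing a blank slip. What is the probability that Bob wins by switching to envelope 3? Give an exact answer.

Condition on the true location of the cheque.
If it is in envelope 1 (prior 2/11): the presenter opened envelope 1, so this case is ruled out; weight (2/11)·0 = 0.
If it is in envelope 2 (prior 4/11): the presenter has 2 equally likely choices, so probability 1/2; weight (4/11)·(1/2) = 2/11.
If it is in envelope 3 (prior 5/11): the presenter has no choice, probability 1; weight (5/11)·1 = 5/11.
The weights sum to 7/11.
So P(the cheque in envelope 3 | the presenter opened envelope 1) = (5/11) / (7/11) = 5/7.

5/7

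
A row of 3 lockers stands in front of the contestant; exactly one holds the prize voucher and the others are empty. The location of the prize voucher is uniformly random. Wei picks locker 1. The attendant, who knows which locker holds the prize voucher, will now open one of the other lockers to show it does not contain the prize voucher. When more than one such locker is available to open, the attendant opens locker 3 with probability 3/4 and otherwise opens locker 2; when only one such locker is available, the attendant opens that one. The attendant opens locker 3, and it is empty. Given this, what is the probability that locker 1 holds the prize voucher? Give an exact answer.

3/7

Apply Bayes' rule, conditioning on where the prize voucher actually is.
If it is in locker 1 (prior 1/3): locker 3 is available, opened with probability 3/4; weight (1/3)·(3/4) = 1/4.
If it is in locker 2 (prior 1/3): only locker 3 is available, probability 1; weight (1/3)·1 = 1/3.
If it is in locker 3 (prior 1/3): the attendant opened locker 3, so this case is ruled out; weight (1/3)·0 = 0.
The weights sum to 7/12.
So P(the prize voucher in locker 1 | the attendant opened locker 3) = (1/4) / (7/12) = 3/7.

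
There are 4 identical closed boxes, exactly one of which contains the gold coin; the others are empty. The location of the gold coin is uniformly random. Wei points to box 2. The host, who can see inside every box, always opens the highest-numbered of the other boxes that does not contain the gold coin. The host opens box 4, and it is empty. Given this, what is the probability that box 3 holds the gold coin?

Condition on the true location of the gold coin.
If it is in any of boxes 1, 2, and 3 (prior 1/4 each): box 4 is the highest-numbered option available, probability 1; weight (1/4)·1 = 1/4 each.
If it is in box 4 (prior 1/4): the host opened box 4, so this case is ruled out; weight (1/4)·0 = 0.
The weights sum to 3/4.
So P(the gold coin in box 3 | the host opened box 4) = (1/4) / (3/4) = 1/3.

1/3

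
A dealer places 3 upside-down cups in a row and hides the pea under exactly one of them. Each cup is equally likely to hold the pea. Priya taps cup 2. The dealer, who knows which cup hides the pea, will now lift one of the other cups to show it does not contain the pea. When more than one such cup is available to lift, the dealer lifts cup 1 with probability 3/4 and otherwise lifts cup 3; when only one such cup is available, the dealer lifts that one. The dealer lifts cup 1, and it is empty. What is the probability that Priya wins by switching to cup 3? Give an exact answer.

Apply Bayes' rule, conditioning on where the pea actually is.
If it is under cup 1 (prior 1/3): the dealer opened cup 1, so this case is ruled out; weight (1/3)·0 = 0.
If it is under cup 2 (prior 1/3): cup 1 is available, opened with probability 3/4; weight (1/3)·(3/4) = 1/4.
If it is under cup 3 (prior 1/3): only cup 1 is available, probability 1; weight (1/3)·1 = 1/3.
The weights sum to 7/12.
So P(the pea under cup 3 | the dealer opened cup 1) = (1/3) / (7/12) = 4/7.

4/7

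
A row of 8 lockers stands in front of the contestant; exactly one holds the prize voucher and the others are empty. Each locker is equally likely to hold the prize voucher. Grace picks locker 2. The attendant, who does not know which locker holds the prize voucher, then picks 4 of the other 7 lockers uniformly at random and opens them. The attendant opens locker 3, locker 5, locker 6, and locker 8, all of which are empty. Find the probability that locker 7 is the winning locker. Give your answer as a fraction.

1/4

Condition on the true location of the prize voucher.
If it is in any of lockers 1, 2, 4, and 7 (prior 1/8 each): the attendant picks exactly this set with probability 1/35 regardless, and none is the prize; weight (1/8)·(1/35) = 1/280 each.
If it is in any of lockers 3, 5, 6, and 8 (prior 1/8 each): that locker was opened and seen not to hold the prize — ruled out; weight (1/8)·0 = 0 each.
The weights sum to 1/70.
So P(the prize voucher in locker 7 | the attendant opened locker 3, locker 5, locker 6, and locker 8) = (1/280) / (1/70) = 1/4.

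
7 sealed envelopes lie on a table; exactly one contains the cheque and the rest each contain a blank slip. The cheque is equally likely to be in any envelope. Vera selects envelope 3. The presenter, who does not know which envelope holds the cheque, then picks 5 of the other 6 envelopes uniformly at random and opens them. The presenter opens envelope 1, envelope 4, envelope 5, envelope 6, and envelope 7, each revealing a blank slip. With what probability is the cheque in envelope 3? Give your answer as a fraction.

1/2

Consider each possible location of the cheque in turn.
If it is in any of envelopes 1, 4, 5, 6, and 7 (prior 1/7 each): that envelope was opened and seen not to hold the prize — ruled out; weight (1/7)·0 = 0 each.
If it is in either of envelopes 2 and 3 (prior 1/7 each): the presenter picks exactly this set with probability 1/6 regardless, and none is the prize; weight (1/7)·(1/6) = 1/42 each.
The weights sum to 1/21.
So P(the cheque in envelope 3 | the presenter opened envelope 1, envelope 4, envelope 5, envelope 6, and envelope 7) = (1/42) / (1/21) = 1/2.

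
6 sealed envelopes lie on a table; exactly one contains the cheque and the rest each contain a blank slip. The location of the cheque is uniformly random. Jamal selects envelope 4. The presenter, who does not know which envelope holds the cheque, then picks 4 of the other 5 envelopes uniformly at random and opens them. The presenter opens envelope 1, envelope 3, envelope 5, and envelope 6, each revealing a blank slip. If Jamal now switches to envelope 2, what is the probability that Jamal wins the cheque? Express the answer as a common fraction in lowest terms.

Condition on the true location of the cheque.
If it is in any of envelopes 1, 3, 5, and 6 (prior 1/6 each): that envelope was opened and seen not to hold the prize — ruled out; weight (1/6)·0 = 0 each.
If it is in either of envelopes 2 and 4 (prior 1/6 each): the presenter picks exactly this set with probability 1/5 regardless, and none is the prize; weight (1/6)·(1/5) = 1/30 each.
The weights sum to 1/15.
So P(the cheque in envelope 2 | the presenter opened envelope 1, envelope 3, envelope 5, and envelope 6) = (1/30) / (1/15) = 1/2.

1/2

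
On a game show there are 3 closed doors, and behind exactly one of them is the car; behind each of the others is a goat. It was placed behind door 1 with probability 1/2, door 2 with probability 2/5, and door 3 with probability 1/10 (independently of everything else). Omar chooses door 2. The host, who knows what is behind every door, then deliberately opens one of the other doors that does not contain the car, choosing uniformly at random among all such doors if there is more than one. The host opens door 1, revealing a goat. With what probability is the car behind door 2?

2/3

Apply Bayes' rule, conditioning on where the car actually is.
If it is behind door 1 (prior 1/2): the host opened door 1, so this case is ruled out; weight (1/2)·0 = 0.
If it is behind door 2 (prior 2/5): the host has 2 equally likely choices, so probability 1/2; weight (2/5)·(1/2) = 1/5.
If it is behind door 3 (prior 1/10): the host has no choice, probability 1; weight (1/10)·1 = 1/10.
The weights sum to 3/10.
So P(the car behind door 2 | the host opened door 1) = (1/5) / (3/10) = 2/3.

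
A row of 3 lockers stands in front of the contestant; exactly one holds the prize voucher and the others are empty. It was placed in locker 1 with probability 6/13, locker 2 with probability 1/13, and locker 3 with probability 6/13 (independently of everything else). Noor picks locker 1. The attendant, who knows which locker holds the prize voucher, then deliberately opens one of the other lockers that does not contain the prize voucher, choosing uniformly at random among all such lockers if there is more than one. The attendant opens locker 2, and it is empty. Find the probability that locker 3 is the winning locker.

2/3

Apply Bayes' rule, conditioning on where the prize voucher actually is.
If it is in locker 1 (prior 6/13): the attendant has 2 equally likely choices, so probability 1/2; weight (6/13)·(1/2) = 3/13.
If it is in locker 2 (prior 1/13): the attendant opened locker 2, so this case is ruled out; weight (1/13)·0 = 0.
If it is in locker 3 (prior 6/13): the attendant has no choice, probability 1; weight (6/13)·1 = 6/13.
The weights sum to 9/13.
So P(the prize voucher in locker 3 | the attendant opened locker 2) = (6/13) / (9/13) = 2/3.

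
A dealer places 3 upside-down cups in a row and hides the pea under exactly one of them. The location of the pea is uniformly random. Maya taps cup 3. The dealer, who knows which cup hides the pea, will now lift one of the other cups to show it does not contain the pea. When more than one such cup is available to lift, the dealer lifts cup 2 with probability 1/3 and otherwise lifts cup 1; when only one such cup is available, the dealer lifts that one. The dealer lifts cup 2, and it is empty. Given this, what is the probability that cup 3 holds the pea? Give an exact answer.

Apply Bayes' rule, conditioning on where the pea actually is.
If it is under cup 1 (prior 1/3): only cup 2 is available, probability 1; weight (1/3)·1 = 1/3.
If it is under cup 2 (prior 1/3): the dealer opened cup 2, so this case is ruled out; weight (1/3)·0 = 0.
If it is under cup 3 (prior 1/3): cup 2 is available, opened with probability 1/3; weight (1/3)·(1/3) = 1/9.
The weights sum to 4/9.
So P(the pea under cup 3 | the dealer opened cup 2) = (1/9) / (4/9) = 1/4.

1/4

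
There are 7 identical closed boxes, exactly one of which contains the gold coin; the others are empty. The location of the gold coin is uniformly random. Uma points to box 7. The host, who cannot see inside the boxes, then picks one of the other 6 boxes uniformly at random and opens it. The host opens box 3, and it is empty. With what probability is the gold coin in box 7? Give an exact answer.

1/6

Condition on the true location of the gold coin.
If it is in any of boxes 1, 2, 4, 5, 6, and 7 (prior 1/7 each): the host picks box 3 with probability 1/6 regardless, and it is not the prize; weight (1/7)·(1/6) = 1/42 each.
If it is in box 3 (prior 1/7): the host opened box 3, so this case is ruled out; weight (1/7)·0 = 0.
The weights sum to 1/7.
So P(the gold coin in box 7 | the host opened box 3) = (1/42) / (1/7) = 1/6.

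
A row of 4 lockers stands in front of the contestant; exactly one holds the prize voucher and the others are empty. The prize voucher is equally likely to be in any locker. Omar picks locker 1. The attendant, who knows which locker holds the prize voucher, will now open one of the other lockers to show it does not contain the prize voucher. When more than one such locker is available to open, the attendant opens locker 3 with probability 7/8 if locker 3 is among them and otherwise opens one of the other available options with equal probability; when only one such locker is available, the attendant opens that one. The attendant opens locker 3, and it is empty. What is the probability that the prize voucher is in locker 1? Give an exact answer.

Condition on the true location of the prize voucher.
If it is in any of lockers 1, 2, and 4 (prior 1/4 each): locker 3 is available, opened with probability 7/8; weight (1/4)·(7/8) = 7/32 each.
If it is in locker 3 (prior 1/4): the attendant opened locker 3, so this case is ruled out; weight (1/4)·0 = 0.
The weights sum to 21/32.
So P(the prize voucher in locker 1 | the attendant opened locker 3) = (7/32) / (21/32) = 1/3.

1/3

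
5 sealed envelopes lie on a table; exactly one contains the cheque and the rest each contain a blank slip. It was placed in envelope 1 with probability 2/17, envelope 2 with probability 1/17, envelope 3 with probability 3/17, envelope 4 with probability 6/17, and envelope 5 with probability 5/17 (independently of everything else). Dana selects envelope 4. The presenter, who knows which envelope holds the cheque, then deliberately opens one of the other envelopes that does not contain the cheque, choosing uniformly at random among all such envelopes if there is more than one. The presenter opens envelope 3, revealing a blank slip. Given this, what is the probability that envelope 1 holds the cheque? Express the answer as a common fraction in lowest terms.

4/25

Apply Bayes' rule, conditioning on where the cheque actually is.
If it is in envelope 1 (prior 2/17): the presenter has 3 equally likely choices, so probability 1/3; weight (2/17)·(1/3) = 2/51.
If it is in envelope 2 (prior 1/17): the presenter has 3 equally likely choices, so probability 1/3; weight (1/17)·(1/3) = 1/51.
If it is in envelope 3 (prior 3/17): the presenter opened envelope 3, so this case is ruled out; weight (3/17)·0 = 0.
If it is in envelope 4 (prior 6/17): the presenter has 4 equally likely choices, so probability 1/4; weight (6/17)·(1/4) = 3/34.
If it is in envelope 5 (prior 5/17): the presenter has 3 equally likely choices, so probability 1/3; weight (5/17)·(1/3) = 5/51.
The weights sum to 25/102.
So P(the cheque in envelope 1 | the presenter opened envelope 3) = (2/51) / (25/102) = 4/25.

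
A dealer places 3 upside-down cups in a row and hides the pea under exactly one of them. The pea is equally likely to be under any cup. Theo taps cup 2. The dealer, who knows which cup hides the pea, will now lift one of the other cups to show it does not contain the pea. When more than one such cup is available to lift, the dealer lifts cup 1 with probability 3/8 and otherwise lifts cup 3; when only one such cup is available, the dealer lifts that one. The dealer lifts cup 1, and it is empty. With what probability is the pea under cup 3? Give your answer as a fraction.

Consider each possible location of the pea in turn.
If it is under cup 1 (prior 1/3): the dealer opened cup 1, so this case is ruled out; weight (1/3)·0 = 0.
If it is under cup 2 (prior 1/3): cup 1 is available, opened with probability 3/8; weight (1/3)·(3/8) = 1/8.
If it is under cup 3 (prior 1/3): only cup 1 is available, probability 1; weight (1/3)·1 = 1/3.
The weights sum to 11/24.
So P(the pea under cup 3 | the dealer opened cup 1) = (1/3) / (11/24) = 8/11.

8/11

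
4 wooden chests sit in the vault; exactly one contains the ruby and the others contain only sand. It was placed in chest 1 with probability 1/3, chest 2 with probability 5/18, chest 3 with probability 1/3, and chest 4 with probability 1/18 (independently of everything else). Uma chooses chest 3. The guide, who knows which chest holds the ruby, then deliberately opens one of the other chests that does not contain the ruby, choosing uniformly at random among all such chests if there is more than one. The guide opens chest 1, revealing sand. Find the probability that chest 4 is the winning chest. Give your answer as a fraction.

Consider each possible location of the ruby in turn.
If it is in chest 1 (prior 1/3): the guide opened chest 1, so this case is ruled out; weight (1/3)·0 = 0.
If it is in chest 2 (prior 5/18): the guide has 2 equally likely choices, so probability 1/2; weight (5/18)·(1/2) = 5/36.
If it is in chest 3 (prior 1/3): the guide has 3 equally likely choices, so probability 1/3; weight (1/3)·(1/3) = 1/9.
If it is in chest 4 (prior 1/18): the guide has 2 equally likely choices, so probability 1/2; weight (1/18)·(1/2) = 1/36.
The weights sum to 5/18.
So P(the ruby in chest 4 | the guide opened chest 1) = (1/36) / (5/18) = 1/10.

1/10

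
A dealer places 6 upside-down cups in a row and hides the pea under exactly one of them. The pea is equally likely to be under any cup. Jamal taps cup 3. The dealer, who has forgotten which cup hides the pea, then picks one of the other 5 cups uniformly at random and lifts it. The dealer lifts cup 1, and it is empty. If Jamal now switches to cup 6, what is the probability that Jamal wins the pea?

Because the dealer chose which cup to lift without knowing where the pea is, the choice is independent of the prize location. Learning that cup 1 does not hold the pea simply rules out that one location and leaves the remaining 5 cups still equally likely by symmetry.
So P(the pea under cup 6) = 1/5.

1/5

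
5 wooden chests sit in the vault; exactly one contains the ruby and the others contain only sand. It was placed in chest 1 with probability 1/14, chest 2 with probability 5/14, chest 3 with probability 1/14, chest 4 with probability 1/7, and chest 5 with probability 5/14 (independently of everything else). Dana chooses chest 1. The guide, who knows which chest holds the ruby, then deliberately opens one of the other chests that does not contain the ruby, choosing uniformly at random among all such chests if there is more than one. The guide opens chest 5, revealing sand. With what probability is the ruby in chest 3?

Condition on the true location of the ruby.
If it is in chest 1 (prior 1/14): the guide has 4 equally likely choices, so probability 1/4; weight (1/14)·(1/4) = 1/56.
If it is in chest 2 (prior 5/14): the guide has 3 equally likely choices, so probability 1/3; weight (5/14)·(1/3) = 5/42.
If it is in chest 3 (prior 1/14): the guide has 3 equally likely choices, so probability 1/3; weight (1/14)·(1/3) = 1/42.
If it is in chest 4 (prior 1/7): the guide has 3 equally likely choices, so probability 1/3; weight (1/7)·(1/3) = 1/21.
If it is in chest 5 (prior 5/14): the guide opened chest 5, so this case is ruled out; weight (5/14)·0 = 0.
The weights sum to 5/24.
So P(the ruby in chest 3 | the guide opened chest 5) = (1/42) / (5/24) = 4/35.

4/35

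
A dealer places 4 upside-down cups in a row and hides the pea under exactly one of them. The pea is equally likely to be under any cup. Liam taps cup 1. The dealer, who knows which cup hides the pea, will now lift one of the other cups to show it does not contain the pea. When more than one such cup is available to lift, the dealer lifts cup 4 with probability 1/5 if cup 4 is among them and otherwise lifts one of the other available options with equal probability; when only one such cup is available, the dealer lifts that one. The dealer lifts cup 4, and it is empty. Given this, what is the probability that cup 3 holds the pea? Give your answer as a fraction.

1/3

Condition on the true location of the pea.
If it is under any of cups 1, 2, and 3 (prior 1/4 each): cup 4 is available, opened with probability 1/5; weight (1/4)·(1/5) = 1/20 each.
If it is under cup 4 (prior 1/4): the dealer opened cup 4, so this case is ruled out; weight (1/4)·0 = 0.
The weights sum to 3/20.
So P(the pea under cup 3 | the dealer opened cup 4) = (1/20) / (3/20) = 1/3.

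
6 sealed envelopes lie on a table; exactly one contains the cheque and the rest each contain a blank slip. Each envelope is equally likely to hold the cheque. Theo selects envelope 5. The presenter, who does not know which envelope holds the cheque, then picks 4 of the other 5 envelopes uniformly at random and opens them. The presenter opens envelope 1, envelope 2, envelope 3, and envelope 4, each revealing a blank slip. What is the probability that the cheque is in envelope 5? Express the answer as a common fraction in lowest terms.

1/2

Because the presenter chose which envelopes to open without knowing where the cheque is, the choice is independent of the prize location. Learning that none of the 4 opened envelopes holds the cheque simply rules out those 4 locations and leaves the remaining 2 envelopes still equally likely by symmetry.
So P(the cheque in envelope 5) = 1/2.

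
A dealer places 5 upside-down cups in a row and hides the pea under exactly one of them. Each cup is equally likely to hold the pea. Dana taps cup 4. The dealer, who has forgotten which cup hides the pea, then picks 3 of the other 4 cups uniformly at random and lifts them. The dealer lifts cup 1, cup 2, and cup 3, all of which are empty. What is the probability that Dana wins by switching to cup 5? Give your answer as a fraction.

1/2

Apply Bayes' rule, conditioning on where the pea actually is.
If it is under any of cups 1, 2, and 3 (prior 1/5 each): that cup was opened and seen not to hold the prize — ruled out; weight (1/5)·0 = 0 each.
If it is under either of cups 4 and 5 (prior 1/5 each): the dealer picks exactly this set with probability 1/4 regardless, and none is the prize; weight (1/5)·(1/4) = 1/20 each.
The weights sum to 1/10.
So P(the pea under cup 5 | the dealer opened cup 1, cup 2, and cup 3) = (1/20) / (1/10) = 1/2.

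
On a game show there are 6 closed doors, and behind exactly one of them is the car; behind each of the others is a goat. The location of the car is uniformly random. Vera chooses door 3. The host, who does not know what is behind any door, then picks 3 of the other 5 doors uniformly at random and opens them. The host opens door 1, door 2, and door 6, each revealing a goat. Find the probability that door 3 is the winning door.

Condition on the true location of the car.
If it is behind any of doors 1, 2, and 6 (prior 1/6 each): that door was opened and seen not to hold the prize — ruled out; weight (1/6)·0 = 0 each.
If it is behind any of doors 3, 4, and 5 (prior 1/6 each): the host picks exactly this set with probability 1/10 regardless, and none is the prize; weight (1/6)·(1/10) = 1/60 each.
The weights sum to 1/20.
So P(the car behind door 3 | the host opened door 1, door 2, and door 6) = (1/60) / (1/20) = 1/3.

1/3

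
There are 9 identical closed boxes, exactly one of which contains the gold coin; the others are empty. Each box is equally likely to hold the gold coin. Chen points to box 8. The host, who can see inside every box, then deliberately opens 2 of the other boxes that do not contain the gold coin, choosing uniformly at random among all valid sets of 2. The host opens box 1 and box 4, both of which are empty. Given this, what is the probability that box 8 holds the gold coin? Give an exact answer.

Apply Bayes' rule, conditioning on where the gold coin actually is.
If it is in either of boxes 1 and 4 (prior 1/9 each): that box was opened and seen not to hold the prize — ruled out; weight (1/9)·0 = 0 each.
If it is in any of boxes 2, 3, 5, 6, 7, and 9 (prior 1/9 each): the host has 21 equally likely choices, so probability 1/21; weight (1/9)·(1/21) = 1/189 each.
If it is in box 8 (prior 1/9): the host has 28 equally likely choices, so probability 1/28; weight (1/9)·(1/28) = 1/252.
The weights sum to 1/28.
So P(the gold coin in box 8 | the host opened box 1 and box 4) = (1/252) / (1/28) = 1/9.

1/9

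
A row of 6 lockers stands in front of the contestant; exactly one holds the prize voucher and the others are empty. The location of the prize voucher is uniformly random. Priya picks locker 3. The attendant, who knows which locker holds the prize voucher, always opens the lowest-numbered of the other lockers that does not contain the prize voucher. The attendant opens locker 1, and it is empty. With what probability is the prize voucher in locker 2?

1/5

Condition on the true location of the prize voucher.
If it is in locker 1 (prior 1/6): the attendant opened locker 1, so this case is ruled out; weight (1/6)·0 = 0.
If it is in any of lockers 2, 3, 4, 5, and 6 (prior 1/6 each): locker 1 is the lowest-numbered option available, probability 1; weight (1/6)·1 = 1/6 each.
The weights sum to 5/6.
So P(the prize voucher in locker 2 | the attendant opened locker 1) = (1/6) / (5/6) = 1/5.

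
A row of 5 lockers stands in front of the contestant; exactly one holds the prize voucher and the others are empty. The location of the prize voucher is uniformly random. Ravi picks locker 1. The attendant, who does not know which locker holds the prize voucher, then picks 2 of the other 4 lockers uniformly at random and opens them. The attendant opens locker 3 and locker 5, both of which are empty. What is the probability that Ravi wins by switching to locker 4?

1/3

Because the attendant chose which lockers to open without knowing where the prize voucher is, the choice is independent of the prize location. Learning that none of the 2 opened lockers holds the prize voucher simply rules out those 2 locations and leaves the remaining 3 lockers still equally likely by symmetry.
So P(the prize voucher in locker 4) = 1/3.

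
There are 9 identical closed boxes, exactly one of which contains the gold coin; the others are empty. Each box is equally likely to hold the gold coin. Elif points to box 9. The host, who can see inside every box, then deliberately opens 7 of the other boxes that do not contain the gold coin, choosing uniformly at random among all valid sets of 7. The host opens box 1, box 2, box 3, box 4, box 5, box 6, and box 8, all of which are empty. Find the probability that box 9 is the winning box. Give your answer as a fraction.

Condition on the true location of the gold coin.
If it is in any of boxes 1, 2, 3, 4, 5, 6, and 8 (prior 1/9 each): that box was opened and seen not to hold the prize — ruled out; weight (1/9)·0 = 0 each.
If it is in box 7 (prior 1/9): the host has no choice, probability 1; weight (1/9)·1 = 1/9.
If it is in box 9 (prior 1/9): the host has 8 equally likely choices, so probability 1/8; weight (1/9)·(1/8) = 1/72.
The weights sum to 1/8.
So P(the gold coin in box 9 | the host opened box 1, box 2, box 3, box 4, box 5, box 6, and box 8) = (1/72) / (1/8) = 1/9.

1/9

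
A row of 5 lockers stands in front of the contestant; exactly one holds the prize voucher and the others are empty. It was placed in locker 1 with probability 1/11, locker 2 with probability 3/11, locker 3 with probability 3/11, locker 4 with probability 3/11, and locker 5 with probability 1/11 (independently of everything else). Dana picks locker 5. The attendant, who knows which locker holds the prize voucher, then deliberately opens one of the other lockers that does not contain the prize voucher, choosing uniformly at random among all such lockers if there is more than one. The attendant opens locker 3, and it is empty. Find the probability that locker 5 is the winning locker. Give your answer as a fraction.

3/31

Consider each possible location of the prize voucher in turn.
If it is in locker 1 (prior 1/11): the attendant has 3 equally likely choices, so probability 1/3; weight (1/11)·(1/3) = 1/33.
If it is in either of lockers 2 and 4 (prior 3/11 each): the attendant has 3 equally likely choices, so probability 1/3; weight (3/11)·(1/3) = 1/11 each.
If it is in locker 3 (prior 3/11): the attendant opened locker 3, so this case is ruled out; weight (3/11)·0 = 0.
If it is in locker 5 (prior 1/11): the attendant has 4 equally likely choices, so probability 1/4; weight (1/11)·(1/4) = 1/44.
The weights sum to 31/132.
So P(the prize voucher in locker 5 | the attendant opened locker 3) = (1/44) / (31/132) = 3/31.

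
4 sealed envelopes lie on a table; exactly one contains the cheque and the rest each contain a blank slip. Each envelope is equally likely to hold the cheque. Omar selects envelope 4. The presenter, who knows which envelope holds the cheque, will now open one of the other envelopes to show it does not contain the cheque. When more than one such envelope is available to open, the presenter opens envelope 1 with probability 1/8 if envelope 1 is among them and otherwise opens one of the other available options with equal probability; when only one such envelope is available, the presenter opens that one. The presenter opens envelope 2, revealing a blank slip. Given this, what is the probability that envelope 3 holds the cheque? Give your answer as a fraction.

Apply Bayes' rule, conditioning on where the cheque actually is.
If it is in envelope 1 (prior 1/4): envelope 1 holds the prize so is unavailable; the presenter chooses uniformly among the 2 others, probability 1/2; weight (1/4)·(1/2) = 1/8.
If it is in envelope 2 (prior 1/4): the presenter opened envelope 2, so this case is ruled out; weight (1/4)·0 = 0.
If it is in envelope 3 (prior 1/4): envelope 1 is available but not opened, probability 7/8; weight (1/4)·(7/8) = 7/32.
If it is in envelope 4 (prior 1/4): envelope 1 is available but not opened; envelope 2 gets probability (1 − 1/8)/2 = 7/16; weight (1/4)·(7/16) = 7/64.
The weights sum to 29/64.
So P(the cheque in envelope 3 | the presenter opened envelope 2) = (7/32) / (29/64) = 14/29.

14/29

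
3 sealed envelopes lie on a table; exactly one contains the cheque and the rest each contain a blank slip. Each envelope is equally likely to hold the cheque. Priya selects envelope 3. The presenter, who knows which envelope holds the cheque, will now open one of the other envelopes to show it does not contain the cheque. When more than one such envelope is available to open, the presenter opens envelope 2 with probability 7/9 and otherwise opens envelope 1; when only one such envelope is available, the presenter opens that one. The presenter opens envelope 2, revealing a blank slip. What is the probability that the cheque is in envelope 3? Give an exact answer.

7/16

Apply Bayes' rule, conditioning on where the cheque actually is.
If it is in envelope 1 (prior 1/3): only envelope 2 is available, probability 1; weight (1/3)·1 = 1/3.
If it is in envelope 2 (prior 1/3): the presenter opened envelope 2, so this case is ruled out; weight (1/3)·0 = 0.
If it is in envelope 3 (prior 1/3): envelope 2 is available, opened with probability 7/9; weight (1/3)·(7/9) = 7/27.
The weights sum to 16/27.
So P(the cheque in envelope 3 | the presenter opened envelope 2) = (7/27) / (16/27) = 7/16.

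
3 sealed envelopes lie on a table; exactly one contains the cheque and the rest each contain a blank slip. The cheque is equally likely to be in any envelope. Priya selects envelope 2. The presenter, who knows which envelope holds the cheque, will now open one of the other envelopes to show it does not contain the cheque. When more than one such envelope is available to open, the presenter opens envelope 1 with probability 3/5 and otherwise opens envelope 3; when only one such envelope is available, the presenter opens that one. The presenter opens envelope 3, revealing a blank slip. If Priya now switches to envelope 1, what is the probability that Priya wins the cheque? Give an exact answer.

Condition on the true location of the cheque.
If it is in envelope 1 (prior 1/3): only envelope 3 is available, probability 1; weight (1/3)·1 = 1/3.
If it is in envelope 2 (prior 1/3): envelope 1 is available but not opened, probability 2/5; weight (1/3)·(2/5) = 2/15.
If it is in envelope 3 (prior 1/3): the presenter opened envelope 3, so this case is ruled out; weight (1/3)·0 = 0.
The weights sum to 7/15.
So P(the cheque in envelope 1 | the presenter opened envelope 3) = (1/3) / (7/15) = 5/7.

5/7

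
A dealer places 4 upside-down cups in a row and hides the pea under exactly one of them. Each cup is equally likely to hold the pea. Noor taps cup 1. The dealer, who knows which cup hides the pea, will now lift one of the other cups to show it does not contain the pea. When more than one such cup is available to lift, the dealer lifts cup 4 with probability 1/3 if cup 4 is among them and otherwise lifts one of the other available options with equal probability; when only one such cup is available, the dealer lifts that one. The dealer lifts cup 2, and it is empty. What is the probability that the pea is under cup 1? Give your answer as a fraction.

Condition on the true location of the pea.
If it is under cup 1 (prior 1/4): cup 4 is available but not opened; cup 2 gets probability (1 − 1/3)/2 = 1/3; weight (1/4)·(1/3) = 1/12.
If it is under cup 2 (prior 1/4): the dealer opened cup 2, so this case is ruled out; weight (1/4)·0 = 0.
If it is under cup 3 (prior 1/4): cup 4 is available but not opened, probability 2/3; weight (1/4)·(2/3) = 1/6.
If it is under cup 4 (prior 1/4): cup 4 holds the prize so is unavailable; the dealer chooses uniformly among the 2 others, probability 1/2; weight (1/4)·(1/2) = 1/8.
The weights sum to 3/8.
So P(the pea under cup 1 | the dealer opened cup 2) = (1/12) / (3/8) = 2/9.

2/9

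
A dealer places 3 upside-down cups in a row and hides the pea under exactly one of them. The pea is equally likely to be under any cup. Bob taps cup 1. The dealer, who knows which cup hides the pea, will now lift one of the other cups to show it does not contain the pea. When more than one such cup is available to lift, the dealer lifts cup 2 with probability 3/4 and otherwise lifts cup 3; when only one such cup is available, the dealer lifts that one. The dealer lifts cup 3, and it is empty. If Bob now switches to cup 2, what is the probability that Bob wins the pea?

Consider each possible location of the pea in turn.
If it is under cup 1 (prior 1/3): cup 2 is available but not opened, probability 1/4; weight (1/3)·(1/4) = 1/12.
If it is under cup 2 (prior 1/3): only cup 3 is available, probability 1; weight (1/3)·1 = 1/3.
If it is under cup 3 (prior 1/3): the dealer opened cup 3, so this case is ruled out; weight (1/3)·0 = 0.
The weights sum to 5/12.
So P(the pea under cup 2 | the dealer opened cup 3) = (1/3) / (5/12) = 4/5.

4/5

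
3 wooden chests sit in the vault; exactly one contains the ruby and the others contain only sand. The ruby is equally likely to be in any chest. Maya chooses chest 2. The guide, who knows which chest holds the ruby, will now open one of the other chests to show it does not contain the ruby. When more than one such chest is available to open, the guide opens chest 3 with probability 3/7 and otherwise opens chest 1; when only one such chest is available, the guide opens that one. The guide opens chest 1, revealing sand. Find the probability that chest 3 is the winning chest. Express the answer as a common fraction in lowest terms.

7/11

Condition on the true location of the ruby.
If it is in chest 1 (prior 1/3): the guide opened chest 1, so this case is ruled out; weight (1/3)·0 = 0.
If it is in chest 2 (prior 1/3): chest 3 is available but not opened, probability 4/7; weight (1/3)·(4/7) = 4/21.
If it is in chest 3 (prior 1/3): only chest 1 is available, probability 1; weight (1/3)·1 = 1/3.
The weights sum to 11/21.
So P(the ruby in chest 3 | the guide opened chest 1) = (1/3) / (11/21) = 7/11.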